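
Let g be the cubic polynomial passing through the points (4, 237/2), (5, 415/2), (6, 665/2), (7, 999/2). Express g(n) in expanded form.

Using the Lagrange interpolation formula with nodes 4, 5, 6, 7:
  L_0(n) = (n - 5)(n - 6)(n - 7) / -6
  L_1(n) = (n - 4)(n - 6)(n - 7) / 2
  L_2(n) = (n - 4)(n - 5)(n - 7) / -2
  L_3(n) = (n - 4)(n - 5)(n - 6) / 6
Then g(n) = 237/2·L_0(n) + 415/2·L_1(n) + 665/2·L_2(n) + 999/2·L_3(n).
Expanding and collecting terms gives g(n) = n^3 + 3n^2 + n + 5/2.
Check: g(4) = 237/2. ✓

g(n) = n^3 + 3n^2 + n + 5/2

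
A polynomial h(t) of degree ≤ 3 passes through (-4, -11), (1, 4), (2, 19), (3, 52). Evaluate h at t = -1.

Write h(t) = at^3 + bt^2 + ct + d. Substituting each data point gives a linear system:
  -64a + 16b - 4c + d = -11
  a + b + c + d = 4
  8a + 4b + 2c + d = 19
  27a + 9b + 3c + d = 52
Solving the system yields a = 1, b = 3, c = -1, d = 1.
So h(t) = t^3 + 3t^2 - t + 1.
Then h(-1) = 4.

4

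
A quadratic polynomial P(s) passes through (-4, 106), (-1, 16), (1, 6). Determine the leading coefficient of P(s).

5

Write P(s) = as^2 + bs + c. Substituting each data point gives a linear system:
  16a - 4b + c = 106
  a - b + c = 16
  a + b + c = 6
Solving the system yields a = 5, b = -5, c = 6.
So P(s) = 5s^2 - 5s + 6.
The leading coefficient is 5.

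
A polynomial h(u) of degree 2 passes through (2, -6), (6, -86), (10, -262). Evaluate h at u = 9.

Using the Lagrange interpolation formula with nodes 2, 6, 10:
  L_0(u) = (u - 6)(u - 10) / 32
  L_1(u) = (u - 2)(u - 10) / -16
  L_2(u) = (u - 2)(u - 6) / 32
Then h(u) = -6·L_0(u) - 86·L_1(u) - 262·L_2(u).
Expanding and collecting terms gives h(u) = -3u² + 4u - 2.
Evaluating at u = 9: h(9) = -209.

-209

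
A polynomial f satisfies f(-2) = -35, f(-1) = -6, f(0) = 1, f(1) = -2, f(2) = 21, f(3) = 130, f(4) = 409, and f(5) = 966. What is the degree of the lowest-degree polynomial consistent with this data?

Forward differences of the values at t = -2, -1, 0, 1, 2, 3, 4, 5:
  f  : -35  -6  1  -2  21  130  409  966
  Δ  : 29  7  -3  23  109  279  557
  Δ^2: -22  -10  26  86  170  278
  Δ^3: 12  36  60  84  108
  Δ^4: 24  24  24  24
  Δ^5: 0  0  0
  Δ^6: 0  0
  Δ^7: 0
The fourth differences are constant (24) and nonzero, while all higher differences vanish, so the minimal degree is 4.

4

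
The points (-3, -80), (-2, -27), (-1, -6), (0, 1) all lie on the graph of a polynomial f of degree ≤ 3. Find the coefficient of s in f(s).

6

Write f(s) = as^3 + bs^2 + cs + d. Substituting each data point gives a linear system:
  -27a + 9b - 3c + d = -80
  -8a + 4b - 2c + d = -27
  -a + b - c + d = -6
  d = 1
Solving the system yields a = 3, b = 2, c = 6, d = 1.
So f(s) = 3s^3 + 2s^2 + 6s + 1.
The coefficient of s is 6.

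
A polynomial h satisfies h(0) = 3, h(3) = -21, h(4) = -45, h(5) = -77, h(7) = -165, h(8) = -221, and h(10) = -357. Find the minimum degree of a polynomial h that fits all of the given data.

Divided differences on the nodes 0, 3, 4, 5, 7, 8, 10:
  order 0: 3  -21  -45  -77  -165  -221  -357
  order 1: -8  -24  -32  -44  -56  -68
  order 2: -4  -4  -4  -4  -4
  order 3: 0  0  0  0
  order 4: 0  0  0
  order 5: 0  0
  order 6: 0
The order-2 divided differences are all -4 (nonzero) and every higher order vanishes, so the data lies on a polynomial of degree exactly 2.

2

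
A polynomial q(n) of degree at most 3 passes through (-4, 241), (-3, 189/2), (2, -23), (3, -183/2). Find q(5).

-931/2

Write q(n) = an^3 + bn^2 + cn + d. Substituting each data point gives a linear system:
  -64a + 16b - 4c + d = 241
  -27a + 9b - 3c + d = 189/2
  8a + 4b + 2c + d = -23
  27a + 9b + 3c + d = -183/2
Solving the system yields a = -4, b = 1/2, c = 5, d = -3.
So q(n) = -4n^3 + (1/2)n^2 + 5n - 3.
Then q(5) = -931/2.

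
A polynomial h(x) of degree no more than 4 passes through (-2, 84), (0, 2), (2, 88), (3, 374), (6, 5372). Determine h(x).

h(x) = 4x^4 + 5x^2 + x + 2

Write h(x) = ax^4 + bx^3 + cx^2 + dx + e. Substituting each data point gives a linear system:
  16a - 8b + 4c - 2d + e = 84
  e = 2
  16a + 8b + 4c + 2d + e = 88
  81a + 27b + 9c + 3d + e = 374
  1296a + 216b + 36c + 6d + e = 5372
Solving the system yields a = 4, b = 0, c = 5, d = 1, e = 2.
So h(x) = 4x^4 + 5x^2 + x + 2.
Check: h(0) = 2. ✓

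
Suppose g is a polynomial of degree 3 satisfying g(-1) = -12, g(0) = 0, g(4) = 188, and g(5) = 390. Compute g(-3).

-162

Using the Lagrange interpolation formula with nodes -1, 0, 4, 5:
  L_0(u) = u(u - 4)(u - 5) / -30
  L_1(u) = (u + 1)(u - 4)(u - 5) / 20
  L_2(u) = (u + 1)u(u - 5) / -20
  L_3(u) = (u + 1)u(u - 4) / 30
Then g(u) = -12·L_0(u) + 0·L_1(u) + 188·L_2(u) + 390·L_3(u).
Expanding and collecting terms gives g(u) = 4u^3 - 5u^2 + 3u.
Evaluating at u = -3: g(-3) = -162.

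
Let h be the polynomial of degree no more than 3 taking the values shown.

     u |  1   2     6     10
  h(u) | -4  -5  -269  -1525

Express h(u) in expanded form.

Write h(u) = au^3 + bu^2 + cu + d. Substituting each data point gives a linear system:
  a + b + c + d = -4
  8a + 4b + 2c + d = -5
  216a + 36b + 6c + d = -269
  1000a + 100b + 10c + d = -1525
Solving the system yields a = -2, b = 5, c = -2, d = -5.
So h(u) = -2u³ + 5u² - 2u - 5.
Check: h(6) = -269. ✓

h(u) = -2u^3 + 5u^2 - 2u - 5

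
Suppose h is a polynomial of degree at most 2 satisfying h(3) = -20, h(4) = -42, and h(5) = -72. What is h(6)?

-110

Using the Lagrange interpolation formula with nodes 3, 4, 5:
  L_0(u) = (u - 4)(u - 5) / 2
  L_1(u) = (u - 3)(u - 5) / -1
  L_2(u) = (u - 3)(u - 4) / 2
Then h(u) = -20·L_0(u) - 42·L_1(u) - 72·L_2(u).
Expanding and collecting terms gives h(u) = -4u^2 + 6u - 2.
Evaluating at u = 6: h(6) = -110.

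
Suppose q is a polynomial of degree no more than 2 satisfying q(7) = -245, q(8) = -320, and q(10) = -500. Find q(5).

Write q(u) = au^2 + bu + c. Substituting each data point gives a linear system:
  49a + 7b + c = -245
  64a + 8b + c = -320
  100a + 10b + c = -500
Solving the system yields a = -5, b = 0, c = 0.
So q(u) = -5u².
Then q(5) = -125.

-125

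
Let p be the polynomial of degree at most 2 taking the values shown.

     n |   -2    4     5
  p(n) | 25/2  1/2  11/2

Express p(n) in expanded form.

Write p(n) = an^2 + bn + c. Substituting each data point gives a linear system:
  4a - 2b + c = 25/2
  16a + 4b + c = 1/2
  25a + 5b + c = 11/2
Solving the system yields a = 1, b = -4, c = 1/2.
So p(n) = n^2 - 4n + 1/2.
Check: p(4) = 1/2. ✓

p(n) = n^2 - 4n + 1/2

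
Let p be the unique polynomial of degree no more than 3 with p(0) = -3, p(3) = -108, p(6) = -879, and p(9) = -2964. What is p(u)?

Write p(u) = au^3 + bu^2 + cu + d. Substituting each data point gives a linear system:
  d = -3
  27a + 9b + 3c + d = -108
  216a + 36b + 6c + d = -879
  729a + 81b + 9c + d = -2964
Solving the system yields a = -4, b = -1, c = 4, d = -3.
So p(u) = -4u^3 - u^2 + 4u - 3.
Check: p(3) = -108. ✓

p(u) = -4u^3 - u^2 + 4u - 3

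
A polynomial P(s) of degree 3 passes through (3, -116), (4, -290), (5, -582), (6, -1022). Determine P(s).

P(s) = -5s^3 + s^2 + 4s - 2

Using the Lagrange interpolation formula with nodes 3, 4, 5, 6:
  L_0(s) = (s - 4)(s - 5)(s - 6) / -6
  L_1(s) = (s - 3)(s - 5)(s - 6) / 2
  L_2(s) = (s - 3)(s - 4)(s - 6) / -2
  L_3(s) = (s - 3)(s - 4)(s - 5) / 6
Then P(s) = -116·L_0(s) - 290·L_1(s) - 582·L_2(s) - 1022·L_3(s).
Expanding and collecting terms gives P(s) = -5s^3 + s^2 + 4s - 2.
Check: P(3) = -116. ✓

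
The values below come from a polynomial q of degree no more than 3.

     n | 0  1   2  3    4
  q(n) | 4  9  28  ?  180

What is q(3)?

The 4 known points determine the degree-3 polynomial uniquely.
Write q(n) = an^3 + bn^2 + cn + d. Substituting each data point gives a linear system:
  d = 4
  a + b + c + d = 9
  8a + 4b + 2c + d = 28
  64a + 16b + 4c + d = 180
Solving the system yields a = 3, b = -2, c = 4, d = 4.
So q(n) = 3n^3 - 2n^2 + 4n + 4.
Then q(3) = 79.

79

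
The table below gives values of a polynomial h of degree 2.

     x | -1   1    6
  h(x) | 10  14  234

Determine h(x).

Write h(x) = ax^2 + bx + c. Substituting each data point gives a linear system:
  a - b + c = 10
  a + b + c = 14
  36a + 6b + c = 234
Solving the system yields a = 6, b = 2, c = 6.
So h(x) = 6x^2 + 2x + 6.
Check: h(1) = 14. ✓

h(x) = 6x^2 + 2x + 6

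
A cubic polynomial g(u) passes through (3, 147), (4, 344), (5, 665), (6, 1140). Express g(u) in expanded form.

g(u) = 5u^3 + 2u^2 - 2u

Write g(u) = au^3 + bu^2 + cu + d. Substituting each data point gives a linear system:
  27a + 9b + 3c + d = 147
  64a + 16b + 4c + d = 344
  125a + 25b + 5c + d = 665
  216a + 36b + 6c + d = 1140
Solving the system yields a = 5, b = 2, c = -2, d = 0.
So g(u) = 5u^3 + 2u^2 - 2u.
Check: g(6) = 1140. ✓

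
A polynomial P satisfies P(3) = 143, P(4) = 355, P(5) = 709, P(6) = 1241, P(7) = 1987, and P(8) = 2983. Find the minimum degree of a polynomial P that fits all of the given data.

3

Forward differences of the values at t = 3, 4, 5, 6, 7, 8:
  P  : 143  355  709  1241  1987  2983
  Δ  : 212  354  532  746  996
  Δ^2: 142  178  214  250
  Δ^3: 36  36  36
  Δ^4: 0  0
  Δ^5: 0
The third differences are constant (36) and nonzero, while all higher differences vanish, so the minimal degree is 3.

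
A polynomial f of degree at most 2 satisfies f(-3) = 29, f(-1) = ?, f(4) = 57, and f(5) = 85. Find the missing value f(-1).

The 3 known points determine the degree-2 polynomial uniquely.
Write f(s) = as^2 + bs + c. Substituting each data point gives a linear system:
  9a - 3b + c = 29
  16a + 4b + c = 57
  25a + 5b + c = 85
Solving the system yields a = 3, b = 1, c = 5.
So f(s) = 3s^2 + s + 5.
Then f(-1) = 7.

7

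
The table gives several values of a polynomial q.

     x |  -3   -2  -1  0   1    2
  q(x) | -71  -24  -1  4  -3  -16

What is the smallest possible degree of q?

Forward differences of the values at x = -3, -2, -1, 0, 1, 2:
  q  : -71  -24  -1  4  -3  -16
  Δ  : 47  23  5  -7  -13
  Δ^2: -24  -18  -12  -6
  Δ^3: 6  6  6
  Δ^4: 0  0
  Δ^5: 0
The third differences are constant (6) and nonzero, while all higher differences vanish, so the minimal degree is 3.

3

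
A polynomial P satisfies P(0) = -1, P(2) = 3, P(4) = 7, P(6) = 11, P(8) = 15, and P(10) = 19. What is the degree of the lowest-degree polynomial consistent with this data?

Forward differences of the values at x = 0, 2, 4, 6, 8, 10:
  P  : -1  3  7  11  15  19
  Δ  : 4  4  4  4  4
  Δ^2: 0  0  0  0
  Δ^3: 0  0  0
  Δ^4: 0  0
  Δ^5: 0
The first differences are constant (4) and nonzero, while all higher differences vanish, so the minimal degree is 1.

1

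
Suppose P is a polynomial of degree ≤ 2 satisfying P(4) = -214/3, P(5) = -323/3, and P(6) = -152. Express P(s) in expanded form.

Write P(s) = as^2 + bs + c. Substituting each data point gives a linear system:
  16a + 4b + c = -214/3
  25a + 5b + c = -323/3
  36a + 6b + c = -152
Solving the system yields a = -4, b = -1/3, c = -6.
So P(s) = -4s² - (1/3)s - 6.
Check: P(6) = -152. ✓

P(s) = -4s^2 - (1/3)s - 6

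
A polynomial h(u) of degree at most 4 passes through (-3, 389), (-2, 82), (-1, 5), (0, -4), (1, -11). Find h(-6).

Write h(u) = au^4 + bu^3 + cu^2 + du + e. Substituting each data point gives a linear system:
  81a - 27b + 9c - 3d + e = 389
  16a - 8b + 4c - 2d + e = 82
  a - b + c - d + e = 5
  e = -4
  a + b + c + d + e = -11
Solving the system yields a = 4, b = -3, c = -3, d = -5, e = -4.
So h(u) = 4u⁴ - 3u³ - 3u² - 5u - 4.
Then h(-6) = 5750.

5750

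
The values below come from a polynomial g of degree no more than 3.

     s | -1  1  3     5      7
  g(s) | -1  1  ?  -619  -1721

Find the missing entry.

On equispaced nodes a degree-3 polynomial has vanishing fourth forward difference, so
  g(-1) - 4·g(1) + 6·g(3) - 4·g(5) + g(7) = 0.
Substituting the known values and solving for g(3):
  6·g(3) = -750
  g(3) = -125.

-125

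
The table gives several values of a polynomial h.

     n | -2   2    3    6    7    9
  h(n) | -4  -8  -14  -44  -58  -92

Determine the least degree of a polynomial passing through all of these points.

2

Divided differences on the nodes -2, 2, 3, 6, 7, 9:
  order 0: -4  -8  -14  -44  -58  -92
  order 1: -1  -6  -10  -14  -17
  order 2: -1  -1  -1  -1
  order 3: 0  0  0
  order 4: 0  0
  order 5: 0
The order-2 divided differences are all -1 (nonzero) and every higher order vanishes, so the data lies on a polynomial of degree exactly 2.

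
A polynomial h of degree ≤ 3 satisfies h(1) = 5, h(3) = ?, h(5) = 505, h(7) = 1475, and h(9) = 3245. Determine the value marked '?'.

The 4 known points determine the degree-3 polynomial uniquely.
Write h(t) = at^3 + bt^2 + ct + d. Substituting each data point gives a linear system:
  a + b + c + d = 5
  125a + 25b + 5c + d = 505
  343a + 49b + 7c + d = 1475
  729a + 81b + 9c + d = 3245
Solving the system yields a = 5, b = -5, c = 0, d = 5.
So h(t) = 5t^3 - 5t^2 + 5.
Then h(3) = 95.

95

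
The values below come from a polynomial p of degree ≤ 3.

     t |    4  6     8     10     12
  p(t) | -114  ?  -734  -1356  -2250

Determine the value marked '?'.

-336

On equispaced nodes a degree-3 polynomial has vanishing fourth forward difference, so
  p(4) - 4·p(6) + 6·p(8) - 4·p(10) + p(12) = 0.
Substituting the known values and solving for p(6):
  -4·p(6) = 1344
  p(6) = -336.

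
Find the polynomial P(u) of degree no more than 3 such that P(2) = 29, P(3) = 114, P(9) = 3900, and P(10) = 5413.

Write P(u) = au^3 + bu^2 + cu + d. Substituting each data point gives a linear system:
  8a + 4b + 2c + d = 29
  27a + 9b + 3c + d = 114
  729a + 81b + 9c + d = 3900
  1000a + 100b + 10c + d = 5413
Solving the system yields a = 6, b = -6, c = 1, d = 3.
So P(u) = 6u^3 - 6u^2 + u + 3.
Check: P(10) = 5413. ✓

P(u) = 6u^3 - 6u^2 + u + 3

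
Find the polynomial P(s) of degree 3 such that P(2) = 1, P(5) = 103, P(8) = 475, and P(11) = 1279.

Write P(s) = as^3 + bs^2 + cs + d. Substituting each data point gives a linear system:
  8a + 4b + 2c + d = 1
  125a + 25b + 5c + d = 103
  512a + 64b + 8c + d = 475
  1331a + 121b + 11c + d = 1279
Solving the system yields a = 1, b = 0, c = -5, d = 3.
So P(s) = s^3 - 5s + 3.
Check: P(2) = 1. ✓

P(s) = s^3 - 5s + 3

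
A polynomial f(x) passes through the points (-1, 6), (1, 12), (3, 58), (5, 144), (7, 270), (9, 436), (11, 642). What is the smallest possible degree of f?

2

Forward differences of the values at x = -1, 1, 3, 5, 7, 9, 11:
  f  : 6  12  58  144  270  436  642
  Δ  : 6  46  86  126  166  206
  Δ^2: 40  40  40  40  40
  Δ^3: 0  0  0  0
  Δ^4: 0  0  0
  Δ^5: 0  0
  Δ^6: 0
The second differences are constant (40) and nonzero, while all higher differences vanish, so the minimal degree is 2.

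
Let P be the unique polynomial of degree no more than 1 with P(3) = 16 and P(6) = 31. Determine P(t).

Write P(t) = at + b. Substituting each data point gives a linear system:
  3a + b = 16
  6a + b = 31
Solving the system yields a = 5, b = 1.
So P(t) = 5t + 1.
Check: P(6) = 31. ✓

P(t) = 5t + 1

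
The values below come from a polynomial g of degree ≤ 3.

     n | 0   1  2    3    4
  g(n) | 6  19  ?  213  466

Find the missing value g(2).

76

On equispaced nodes a degree-3 polynomial has vanishing fourth forward difference, so
  g(0) - 4·g(1) + 6·g(2) - 4·g(3) + g(4) = 0.
Substituting the known values and solving for g(2):
  6·g(2) = 456
  g(2) = 76.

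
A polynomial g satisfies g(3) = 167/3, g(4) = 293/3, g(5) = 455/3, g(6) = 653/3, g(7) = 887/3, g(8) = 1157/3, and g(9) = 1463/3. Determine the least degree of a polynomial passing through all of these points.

Forward differences of the values at u = 3, 4, 5, 6, 7, 8, 9:
  g  : 167/3  293/3  455/3  653/3  887/3  1157/3  1463/3
  Δ  : 42  54  66  78  90  102
  Δ^2: 12  12  12  12  12
  Δ^3: 0  0  0  0
  Δ^4: 0  0  0
  Δ^5: 0  0
  Δ^6: 0
The second differences are constant (12) and nonzero, while all higher differences vanish, so the minimal degree is 2.

2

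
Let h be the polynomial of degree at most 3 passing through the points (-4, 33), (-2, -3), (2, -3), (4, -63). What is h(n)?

h(n) = -n^3 - n^2 + 4n + 1

Using the Lagrange interpolation formula with nodes -4, -2, 2, 4:
  L_0(n) = (n + 2)(n - 2)(n - 4) / -96
  L_1(n) = (n + 4)(n - 2)(n - 4) / 48
  L_2(n) = (n + 4)(n + 2)(n - 4) / -48
  L_3(n) = (n + 4)(n + 2)(n - 2) / 96
Then h(n) = 33·L_0(n) - 3·L_1(n) - 3·L_2(n) - 63·L_3(n).
Expanding and collecting terms gives h(n) = -n^3 - n^2 + 4n + 1.
Check: h(4) = -63. ✓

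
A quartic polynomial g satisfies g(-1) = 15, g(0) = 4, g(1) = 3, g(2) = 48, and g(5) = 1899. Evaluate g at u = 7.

7263

Using the Lagrange interpolation formula with nodes -1, 0, 1, 2, 5:
  L_0(u) = u(u - 1)(u - 2)(u - 5) / 36
  L_1(u) = (u + 1)(u - 1)(u - 2)(u - 5) / -10
  L_2(u) = (u + 1)u(u - 2)(u - 5) / 8
  L_3(u) = (u + 1)u(u - 1)(u - 5) / -18
  L_4(u) = (u + 1)u(u - 1)(u - 2) / 360
Then g(u) = 15·L_0(u) + 4·L_1(u) + 3·L_2(u) + 48·L_3(u) + 1899·L_4(u).
Expanding and collecting terms gives g(u) = 3u^4 + 2u^2 - 6u + 4.
Evaluating at u = 7: g(7) = 7263.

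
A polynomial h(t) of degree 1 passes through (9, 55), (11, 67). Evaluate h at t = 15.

91

Using the Lagrange interpolation formula with nodes 9, 11:
  L_0(t) = (t - 11) / -2
  L_1(t) = (t - 9) / 2
Then h(t) = 55·L_0(t) + 67·L_1(t).
Expanding and collecting terms gives h(t) = 6t + 1.
Evaluating at t = 15: h(15) = 91.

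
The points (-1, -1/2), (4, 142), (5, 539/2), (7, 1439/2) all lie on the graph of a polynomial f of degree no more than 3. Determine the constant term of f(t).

2

Write f(t) = at^3 + bt^2 + ct + d. Substituting each data point gives a linear system:
  -a + b - c + d = -1/2
  64a + 16b + 4c + d = 142
  125a + 25b + 5c + d = 539/2
  343a + 49b + 7c + d = 1439/2
Solving the system yields a = 2, b = 1/2, c = 1, d = 2.
So f(t) = 2t^3 + (1/2)t^2 + t + 2.
The constant term is 2.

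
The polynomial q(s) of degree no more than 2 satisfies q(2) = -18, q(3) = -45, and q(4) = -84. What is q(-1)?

-9

Forward differences of the values at s = 2, 3, 4:
  q  : -18  -45  -84
  Δ  : -27  -39
  Δ^2: -12
The second differences are constant, confirming degree 2.
Interpolating (Newton forward form) and evaluating at s = -1 gives q(-1) = -9.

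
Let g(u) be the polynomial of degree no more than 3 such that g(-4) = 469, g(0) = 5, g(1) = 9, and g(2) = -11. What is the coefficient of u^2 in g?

Write g(u) = au^3 + bu^2 + cu + d. Substituting each data point gives a linear system:
  -64a + 16b - 4c + d = 469
  d = 5
  a + b + c + d = 9
  8a + 4b + 2c + d = -11
Solving the system yields a = -6, b = 6, c = 4, d = 5.
So g(u) = -6u³ + 6u² + 4u + 5.
The coefficient of u^2 is 6.

6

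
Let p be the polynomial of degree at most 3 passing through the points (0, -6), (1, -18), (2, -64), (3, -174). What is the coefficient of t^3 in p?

-5

Write p(t) = at^3 + bt^2 + ct + d. Substituting each data point gives a linear system:
  d = -6
  a + b + c + d = -18
  8a + 4b + 2c + d = -64
  27a + 9b + 3c + d = -174
Solving the system yields a = -5, b = -2, c = -5, d = -6.
So p(t) = -5t^3 - 2t^2 - 5t - 6.
The leading coefficient is -5.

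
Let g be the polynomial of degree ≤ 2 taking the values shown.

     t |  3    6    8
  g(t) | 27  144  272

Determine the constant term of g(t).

0

Write g(t) = at^2 + bt + c. Substituting each data point gives a linear system:
  9a + 3b + c = 27
  36a + 6b + c = 144
  64a + 8b + c = 272
Solving the system yields a = 5, b = -6, c = 0.
So g(t) = 5t^2 - 6t.
The constant term is 0.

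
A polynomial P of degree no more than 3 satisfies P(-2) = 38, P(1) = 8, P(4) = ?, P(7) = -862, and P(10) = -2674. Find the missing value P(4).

The 4 known points determine the degree-3 polynomial uniquely.
Write P(u) = au^3 + bu^2 + cu + d. Substituting each data point gives a linear system:
  -8a + 4b - 2c + d = 38
  a + b + c + d = 8
  343a + 49b + 7c + d = -862
  1000a + 100b + 10c + d = -2674
Solving the system yields a = -3, b = 3, c = 2, d = 6.
So P(u) = -3u^3 + 3u^2 + 2u + 6.
Then P(4) = -130.

-130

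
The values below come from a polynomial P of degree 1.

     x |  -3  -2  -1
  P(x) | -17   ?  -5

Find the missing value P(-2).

-11

The 2 known points determine the degree-1 polynomial uniquely.
Write P(x) = ax + b. Substituting each data point gives a linear system:
  -3a + b = -17
  -a + b = -5
Solving the system yields a = 6, b = 1.
So P(x) = 6x + 1.
Then P(-2) = -11.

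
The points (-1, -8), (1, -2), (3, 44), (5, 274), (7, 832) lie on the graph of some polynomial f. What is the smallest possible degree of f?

3

Forward differences of the values at s = -1, 1, 3, 5, 7:
  f  : -8  -2  44  274  832
  Δ  : 6  46  230  558
  Δ^2: 40  184  328
  Δ^3: 144  144
  Δ^4: 0
The third differences are constant (144) and nonzero, while all higher differences vanish, so the minimal degree is 3.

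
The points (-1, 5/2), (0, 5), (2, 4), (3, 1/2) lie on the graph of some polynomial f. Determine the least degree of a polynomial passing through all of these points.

Divided differences on the nodes -1, 0, 2, 3:
  order 0: 5/2  5  4  1/2
  order 1: 5/2  -1/2  -7/2
  order 2: -1  -1
  order 3: 0
The order-2 divided differences are all -1 (nonzero) and every higher order vanishes, so the data lies on a polynomial of degree exactly 2.

2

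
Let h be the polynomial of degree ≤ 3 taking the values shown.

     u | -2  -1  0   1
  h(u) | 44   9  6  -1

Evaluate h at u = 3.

Using the Lagrange interpolation formula with nodes -2, -1, 0, 1:
  L_0(u) = (u + 1)u(u - 1) / -6
  L_1(u) = (u + 2)u(u - 1) / 2
  L_2(u) = (u + 2)(u + 1)(u - 1) / -2
  L_3(u) = (u + 2)(u + 1)u / 6
Then h(u) = 44·L_0(u) + 9·L_1(u) + 6·L_2(u) - 1·L_3(u).
Expanding and collecting terms gives h(u) = -6u^3 - 2u^2 + u + 6.
Evaluating at u = 3: h(3) = -171.

-171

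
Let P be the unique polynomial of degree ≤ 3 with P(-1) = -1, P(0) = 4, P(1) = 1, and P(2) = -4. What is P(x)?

P(x) = x^3 - 4x^2 + 4

Write P(x) = ax^3 + bx^2 + cx + d. Substituting each data point gives a linear system:
  -a + b - c + d = -1
  d = 4
  a + b + c + d = 1
  8a + 4b + 2c + d = -4
Solving the system yields a = 1, b = -4, c = 0, d = 4.
So P(x) = x³ - 4x² + 4.
Check: P(2) = -4. ✓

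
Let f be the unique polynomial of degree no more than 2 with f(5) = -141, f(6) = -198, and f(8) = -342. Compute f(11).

-633

Using the Lagrange interpolation formula with nodes 5, 6, 8:
  L_0(u) = (u - 6)(u - 8) / 3
  L_1(u) = (u - 5)(u - 8) / -2
  L_2(u) = (u - 5)(u - 6) / 6
Then f(u) = -141·L_0(u) - 198·L_1(u) - 342·L_2(u).
Expanding and collecting terms gives f(u) = -5u² - 2u - 6.
Evaluating at u = 11: f(11) = -633.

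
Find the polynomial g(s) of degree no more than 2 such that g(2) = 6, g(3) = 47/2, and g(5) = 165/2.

Write g(s) = as^2 + bs + c. Substituting each data point gives a linear system:
  4a + 2b + c = 6
  9a + 3b + c = 47/2
  25a + 5b + c = 165/2
Solving the system yields a = 4, b = -5/2, c = -5.
So g(s) = 4s^2 - (5/2)s - 5.
Check: g(5) = 165/2. ✓

g(s) = 4s^2 - (5/2)s - 5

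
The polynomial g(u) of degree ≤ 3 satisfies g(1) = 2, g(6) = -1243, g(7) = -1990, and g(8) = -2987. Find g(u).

Write g(u) = au^3 + bu^2 + cu + d. Substituting each data point gives a linear system:
  a + b + c + d = 2
  216a + 36b + 6c + d = -1243
  343a + 49b + 7c + d = -1990
  512a + 64b + 8c + d = -2987
Solving the system yields a = -6, b = 1, c = 2, d = 5.
So g(u) = -6u^3 + u^2 + 2u + 5.
Check: g(6) = -1243. ✓

g(u) = -6u^3 + u^2 + 2u + 5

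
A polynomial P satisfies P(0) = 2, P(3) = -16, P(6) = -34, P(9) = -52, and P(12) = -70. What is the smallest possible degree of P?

1

Forward differences of the values at t = 0, 3, 6, 9, 12:
  P  : 2  -16  -34  -52  -70
  Δ  : -18  -18  -18  -18
  Δ^2: 0  0  0
  Δ^3: 0  0
  Δ^4: 0
The first differences are constant (-18) and nonzero, while all higher differences vanish, so the minimal degree is 1.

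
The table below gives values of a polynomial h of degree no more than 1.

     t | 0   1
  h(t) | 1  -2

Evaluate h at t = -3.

10

Write h(t) = at + b. Substituting each data point gives a linear system:
  b = 1
  a + b = -2
Solving the system yields a = -3, b = 1.
So h(t) = -3t + 1.
Then h(-3) = 10.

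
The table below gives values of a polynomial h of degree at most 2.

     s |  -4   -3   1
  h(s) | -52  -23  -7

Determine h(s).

h(s) = -5s^2 - 6s + 4

Using the Lagrange interpolation formula with nodes -4, -3, 1:
  L_0(s) = (s + 3)(s - 1) / 5
  L_1(s) = (s + 4)(s - 1) / -4
  L_2(s) = (s + 4)(s + 3) / 20
Then h(s) = -52·L_0(s) - 23·L_1(s) - 7·L_2(s).
Expanding and collecting terms gives h(s) = -5s^2 - 6s + 4.
Check: h(-4) = -52. ✓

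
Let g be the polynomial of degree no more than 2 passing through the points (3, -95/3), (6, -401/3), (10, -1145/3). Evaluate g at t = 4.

-173/3

Write g(t) = at^2 + bt + c. Substituting each data point gives a linear system:
  9a + 3b + c = -95/3
  36a + 6b + c = -401/3
  100a + 10b + c = -1145/3
Solving the system yields a = -4, b = 2, c = -5/3.
So g(t) = -4t² + 2t - 5/3.
Then g(4) = -173/3.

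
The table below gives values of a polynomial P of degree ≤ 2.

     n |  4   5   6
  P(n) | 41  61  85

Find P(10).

Write P(n) = an^2 + bn + c. Substituting each data point gives a linear system:
  16a + 4b + c = 41
  25a + 5b + c = 61
  36a + 6b + c = 85
Solving the system yields a = 2, b = 2, c = 1.
So P(n) = 2n^2 + 2n + 1.
Then P(10) = 221.

221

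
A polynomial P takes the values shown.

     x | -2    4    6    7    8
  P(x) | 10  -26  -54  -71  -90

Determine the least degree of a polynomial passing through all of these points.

Divided differences on the nodes -2, 4, 6, 7, 8:
  order 0: 10  -26  -54  -71  -90
  order 1: -6  -14  -17  -19
  order 2: -1  -1  -1
  order 3: 0  0
  order 4: 0
The order-2 divided differences are all -1 (nonzero) and every higher order vanishes, so the data lies on a polynomial of degree exactly 2.

2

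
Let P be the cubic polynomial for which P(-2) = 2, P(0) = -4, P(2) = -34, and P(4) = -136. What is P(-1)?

Forward differences of the values at s = -2, 0, 2, 4:
  P  : 2  -4  -34  -136
  Δ  : -6  -30  -102
  Δ^2: -24  -72
  Δ^3: -48
The third differences are constant, confirming degree 3.
Interpolating (Newton forward form) and evaluating at s = -1 gives P(-1) = -1.

-1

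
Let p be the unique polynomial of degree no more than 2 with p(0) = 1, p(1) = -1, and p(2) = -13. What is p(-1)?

-7

Using the Lagrange interpolation formula with nodes 0, 1, 2:
  L_0(t) = (t - 1)(t - 2) / 2
  L_1(t) = t(t - 2) / -1
  L_2(t) = t(t - 1) / 2
Then p(t) = 1·L_0(t) - 1·L_1(t) - 13·L_2(t).
Expanding and collecting terms gives p(t) = -5t² + 3t + 1.
Evaluating at t = -1: p(-1) = -7.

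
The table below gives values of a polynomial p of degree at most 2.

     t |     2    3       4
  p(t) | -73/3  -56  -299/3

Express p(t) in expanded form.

p(t) = -6t^2 - (5/3)t + 3

Write p(t) = at^2 + bt + c. Substituting each data point gives a linear system:
  4a + 2b + c = -73/3
  9a + 3b + c = -56
  16a + 4b + c = -299/3
Solving the system yields a = -6, b = -5/3, c = 3.
So p(t) = -6t² - (5/3)t + 3.
Check: p(2) = -73/3. ✓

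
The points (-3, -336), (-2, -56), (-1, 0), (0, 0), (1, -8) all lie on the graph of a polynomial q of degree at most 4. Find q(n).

Write q(n) = an^4 + bn^3 + cn^2 + dn + e. Substituting each data point gives a linear system:
  81a - 27b + 9c - 3d + e = -336
  16a - 8b + 4c - 2d + e = -56
  a - b + c - d + e = 0
  e = 0
  a + b + c + d + e = -8
Solving the system yields a = -5, b = -2, c = 1, d = -2, e = 0.
So q(n) = -5n⁴ - 2n³ + n² - 2n.
Check: q(1) = -8. ✓

q(n) = -5n^4 - 2n^3 + n^2 - 2n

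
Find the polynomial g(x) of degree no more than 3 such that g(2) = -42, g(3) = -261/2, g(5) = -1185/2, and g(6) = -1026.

g(x) = -5x^3 + (5/2)x^2 - 6x

Write g(x) = ax^3 + bx^2 + cx + d. Substituting each data point gives a linear system:
  8a + 4b + 2c + d = -42
  27a + 9b + 3c + d = -261/2
  125a + 25b + 5c + d = -1185/2
  216a + 36b + 6c + d = -1026
Solving the system yields a = -5, b = 5/2, c = -6, d = 0.
So g(x) = -5x³ + (5/2)x² - 6x.
Check: g(5) = -1185/2. ✓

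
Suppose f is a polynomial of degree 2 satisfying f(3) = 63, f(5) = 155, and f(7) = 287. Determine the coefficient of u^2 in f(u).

Write f(u) = au^2 + bu + c. Substituting each data point gives a linear system:
  9a + 3b + c = 63
  25a + 5b + c = 155
  49a + 7b + c = 287
Solving the system yields a = 5, b = 6, c = 0.
So f(u) = 5u^2 + 6u.
The leading coefficient is 5.

5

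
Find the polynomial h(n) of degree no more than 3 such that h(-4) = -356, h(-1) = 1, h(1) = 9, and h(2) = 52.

Write h(n) = an^3 + bn^2 + cn + d. Substituting each data point gives a linear system:
  -64a + 16b - 4c + d = -356
  -a + b - c + d = 1
  a + b + c + d = 9
  8a + 4b + 2c + d = 52
Solving the system yields a = 6, b = 1, c = -2, d = 4.
So h(n) = 6n^3 + n^2 - 2n + 4.
Check: h(1) = 9. ✓

h(n) = 6n^3 + n^2 - 2n + 4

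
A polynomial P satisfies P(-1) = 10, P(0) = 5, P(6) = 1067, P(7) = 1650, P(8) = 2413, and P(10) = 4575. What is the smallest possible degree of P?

Divided differences on the nodes -1, 0, 6, 7, 8, 10:
  order 0: 10  5  1067  1650  2413  4575
  order 1: -5  177  583  763  1081
  order 2: 26  58  90  106
  order 3: 4  4  4
  order 4: 0  0
  order 5: 0
The order-3 divided differences are all 4 (nonzero) and every higher order vanishes, so the data lies on a polynomial of degree exactly 3.

3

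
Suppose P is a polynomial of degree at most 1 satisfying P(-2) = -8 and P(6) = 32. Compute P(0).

2

Write P(x) = ax + b. Substituting each data point gives a linear system:
  -2a + b = -8
  6a + b = 32
Solving the system yields a = 5, b = 2.
So P(x) = 5x + 2.
Then P(0) = 2.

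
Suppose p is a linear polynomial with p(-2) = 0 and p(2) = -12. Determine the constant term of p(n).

Write p(n) = an + b. Substituting each data point gives a linear system:
  -2a + b = 0
  2a + b = -12
Solving the system yields a = -3, b = -6.
So p(n) = -3n - 6.
The constant term is -6.

-6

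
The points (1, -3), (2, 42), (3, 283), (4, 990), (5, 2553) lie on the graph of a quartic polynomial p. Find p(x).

p(x) = 5x^4 - 5x^3 + 3x^2 - 4x - 2

Using the Lagrange interpolation formula with nodes 1, 2, 3, 4, 5:
  L_0(x) = (x - 2)(x - 3)(x - 4)(x - 5) / 24
  L_1(x) = (x - 1)(x - 3)(x - 4)(x - 5) / -6
  L_2(x) = (x - 1)(x - 2)(x - 4)(x - 5) / 4
  L_3(x) = (x - 1)(x - 2)(x - 3)(x - 5) / -6
  L_4(x) = (x - 1)(x - 2)(x - 3)(x - 4) / 24
Then p(x) = -3·L_0(x) + 42·L_1(x) + 283·L_2(x) + 990·L_3(x) + 2553·L_4(x).
Expanding and collecting terms gives p(x) = 5x⁴ - 5x³ + 3x² - 4x - 2.
Check: p(4) = 990. ✓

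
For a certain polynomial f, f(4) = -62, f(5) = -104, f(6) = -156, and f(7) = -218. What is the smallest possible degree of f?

2

Forward differences of the values at t = 4, 5, 6, 7:
  f  : -62  -104  -156  -218
  Δ  : -42  -52  -62
  Δ^2: -10  -10
  Δ^3: 0
The second differences are constant (-10) and nonzero, while all higher differences vanish, so the minimal degree is 2.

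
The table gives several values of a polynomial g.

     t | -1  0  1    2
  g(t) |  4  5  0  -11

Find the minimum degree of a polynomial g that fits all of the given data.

2

Forward differences of the values at t = -1, 0, 1, 2:
  g  : 4  5  0  -11
  Δ  : 1  -5  -11
  Δ^2: -6  -6
  Δ^3: 0
The second differences are constant (-6) and nonzero, while all higher differences vanish, so the minimal degree is 2.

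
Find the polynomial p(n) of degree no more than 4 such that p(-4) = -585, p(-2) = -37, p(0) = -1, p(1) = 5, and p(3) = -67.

p(n) = -2n^4 + 2n^3 + 4n^2 + 2n - 1

Write p(n) = an^4 + bn^3 + cn^2 + dn + e. Substituting each data point gives a linear system:
  256a - 64b + 16c - 4d + e = -585
  16a - 8b + 4c - 2d + e = -37
  e = -1
  a + b + c + d + e = 5
  81a + 27b + 9c + 3d + e = -67
Solving the system yields a = -2, b = 2, c = 4, d = 2, e = -1.
So p(n) = -2n⁴ + 2n³ + 4n² + 2n - 1.
Check: p(-2) = -37. ✓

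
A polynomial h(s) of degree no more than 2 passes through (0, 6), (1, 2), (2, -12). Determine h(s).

h(s) = -5s^2 + s + 6

Using the Lagrange interpolation formula with nodes 0, 1, 2:
  L_0(s) = (s - 1)(s - 2) / 2
  L_1(s) = s(s - 2) / -1
  L_2(s) = s(s - 1) / 2
Then h(s) = 6·L_0(s) + 2·L_1(s) - 12·L_2(s).
Expanding and collecting terms gives h(s) = -5s^2 + s + 6.
Check: h(0) = 6. ✓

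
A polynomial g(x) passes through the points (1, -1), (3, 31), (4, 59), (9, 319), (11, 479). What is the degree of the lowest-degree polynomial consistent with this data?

2

Divided differences on the nodes 1, 3, 4, 9, 11:
  order 0: -1  31  59  319  479
  order 1: 16  28  52  80
  order 2: 4  4  4
  order 3: 0  0
  order 4: 0
The order-2 divided differences are all 4 (nonzero) and every higher order vanishes, so the data lies on a polynomial of degree exactly 2.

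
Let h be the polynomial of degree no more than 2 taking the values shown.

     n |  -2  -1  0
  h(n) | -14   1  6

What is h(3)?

Using the Lagrange interpolation formula with nodes -2, -1, 0:
  L_0(n) = (n + 1)n / 2
  L_1(n) = (n + 2)n / -1
  L_2(n) = (n + 2)(n + 1) / 2
Then h(n) = -14·L_0(n) + 1·L_1(n) + 6·L_2(n).
Expanding and collecting terms gives h(n) = -5n^2 + 6.
Evaluating at n = 3: h(3) = -39.

-39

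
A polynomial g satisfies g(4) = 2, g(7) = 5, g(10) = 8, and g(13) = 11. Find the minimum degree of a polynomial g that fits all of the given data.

Forward differences of the values at s = 4, 7, 10, 13:
  g  : 2  5  8  11
  Δ  : 3  3  3
  Δ^2: 0  0
  Δ^3: 0
The first differences are constant (3) and nonzero, while all higher differences vanish, so the minimal degree is 1.

1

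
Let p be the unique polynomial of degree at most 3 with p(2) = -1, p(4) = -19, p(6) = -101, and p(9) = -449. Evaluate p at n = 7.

-181

Write p(n) = an^3 + bn^2 + cn + d. Substituting each data point gives a linear system:
  8a + 4b + 2c + d = -1
  64a + 16b + 4c + d = -19
  216a + 36b + 6c + d = -101
  729a + 81b + 9c + d = -449
Solving the system yields a = -1, b = 4, c = -5, d = 1.
So p(n) = -n^3 + 4n^2 - 5n + 1.
Then p(7) = -181.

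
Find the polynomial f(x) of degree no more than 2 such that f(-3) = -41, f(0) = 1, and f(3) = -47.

Write f(x) = ax^2 + bx + c. Substituting each data point gives a linear system:
  9a - 3b + c = -41
  c = 1
  9a + 3b + c = -47
Solving the system yields a = -5, b = -1, c = 1.
So f(x) = -5x² - x + 1.
Check: f(-3) = -41. ✓

f(x) = -5x^2 - x + 1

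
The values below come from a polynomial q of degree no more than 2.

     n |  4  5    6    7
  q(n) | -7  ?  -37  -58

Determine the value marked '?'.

The 3 known points determine the degree-2 polynomial uniquely.
Write q(n) = an^2 + bn + c. Substituting each data point gives a linear system:
  16a + 4b + c = -7
  36a + 6b + c = -37
  49a + 7b + c = -58
Solving the system yields a = -2, b = 5, c = 5.
So q(n) = -2n^2 + 5n + 5.
Then q(5) = -20.

-20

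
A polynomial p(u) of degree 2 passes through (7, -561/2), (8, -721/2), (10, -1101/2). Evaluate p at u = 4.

-201/2

Write p(u) = au^2 + bu + c. Substituting each data point gives a linear system:
  49a + 7b + c = -561/2
  64a + 8b + c = -721/2
  100a + 10b + c = -1101/2
Solving the system yields a = -5, b = -5, c = -1/2.
So p(u) = -5u^2 - 5u - 1/2.
Then p(4) = -201/2.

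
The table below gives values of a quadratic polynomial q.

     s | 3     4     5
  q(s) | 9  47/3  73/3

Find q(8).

187/3

Write q(s) = as^2 + bs + c. Substituting each data point gives a linear system:
  9a + 3b + c = 9
  16a + 4b + c = 47/3
  25a + 5b + c = 73/3
Solving the system yields a = 1, b = -1/3, c = 1.
So q(s) = s^2 - (1/3)s + 1.
Then q(8) = 187/3.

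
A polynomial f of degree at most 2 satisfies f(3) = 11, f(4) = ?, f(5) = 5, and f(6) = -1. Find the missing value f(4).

On equispaced nodes a degree-2 polynomial has vanishing third forward difference, so
  - f(3) + 3·f(4) - 3·f(5) + f(6) = 0.
Substituting the known values and solving for f(4):
  3·f(4) = 27
  f(4) = 9.

9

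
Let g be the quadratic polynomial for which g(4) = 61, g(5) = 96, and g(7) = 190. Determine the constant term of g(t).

1

Write g(t) = at^2 + bt + c. Substituting each data point gives a linear system:
  16a + 4b + c = 61
  25a + 5b + c = 96
  49a + 7b + c = 190
Solving the system yields a = 4, b = -1, c = 1.
So g(t) = 4t^2 - t + 1.
The constant term is 1.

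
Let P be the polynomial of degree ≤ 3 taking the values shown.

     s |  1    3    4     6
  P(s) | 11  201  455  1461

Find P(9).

Using the Lagrange interpolation formula with nodes 1, 3, 4, 6:
  L_0(s) = (s - 3)(s - 4)(s - 6) / -30
  L_1(s) = (s - 1)(s - 4)(s - 6) / 6
  L_2(s) = (s - 1)(s - 3)(s - 6) / -6
  L_3(s) = (s - 1)(s - 3)(s - 4) / 30
Then P(s) = 11·L_0(s) + 201·L_1(s) + 455·L_2(s) + 1461·L_3(s).
Expanding and collecting terms gives P(s) = 6s^3 + 5s^2 - 3s + 3.
Evaluating at s = 9: P(9) = 4755.

4755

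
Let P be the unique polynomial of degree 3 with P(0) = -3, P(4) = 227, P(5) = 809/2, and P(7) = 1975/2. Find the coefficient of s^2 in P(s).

Write P(s) = as^3 + bs^2 + cs + d. Substituting each data point gives a linear system:
  d = -3
  64a + 16b + 4c + d = 227
  125a + 25b + 5c + d = 809/2
  343a + 49b + 7c + d = 1975/2
Solving the system yields a = 2, b = 6, c = 3/2, d = -3.
So P(s) = 2s^3 + 6s^2 + (3/2)s - 3.
The coefficient of s^2 is 6.

6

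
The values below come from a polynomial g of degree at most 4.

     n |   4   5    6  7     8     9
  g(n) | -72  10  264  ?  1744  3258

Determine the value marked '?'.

On equispaced nodes a degree-4 polynomial has vanishing fifth forward difference, so
  - g(4) + 5·g(5) - 10·g(6) + 10·g(7) - 5·g(8) + g(9) = 0.
Substituting the known values and solving for g(7):
  10·g(7) = 7980
  g(7) = 798.

798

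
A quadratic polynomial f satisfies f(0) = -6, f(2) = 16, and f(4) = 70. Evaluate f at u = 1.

Using the Lagrange interpolation formula with nodes 0, 2, 4:
  L_0(u) = (u - 2)(u - 4) / 8
  L_1(u) = u(u - 4) / -4
  L_2(u) = u(u - 2) / 8
Then f(u) = -6·L_0(u) + 16·L_1(u) + 70·L_2(u).
Expanding and collecting terms gives f(u) = 4u^2 + 3u - 6.
Evaluating at u = 1: f(1) = 1.

1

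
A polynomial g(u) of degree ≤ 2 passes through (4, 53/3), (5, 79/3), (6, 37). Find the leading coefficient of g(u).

1

Write g(u) = au^2 + bu + c. Substituting each data point gives a linear system:
  16a + 4b + c = 53/3
  25a + 5b + c = 79/3
  36a + 6b + c = 37
Solving the system yields a = 1, b = -1/3, c = 3.
So g(u) = u^2 - (1/3)u + 3.
The leading coefficient is 1.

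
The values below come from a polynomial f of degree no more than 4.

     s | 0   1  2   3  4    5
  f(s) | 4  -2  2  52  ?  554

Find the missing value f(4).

The 5 known points determine the degree-4 polynomial uniquely.
Write f(s) = as^4 + bs^3 + cs^2 + ds + e. Substituting each data point gives a linear system:
  e = 4
  a + b + c + d + e = -2
  16a + 8b + 4c + 2d + e = 2
  81a + 27b + 9c + 3d + e = 52
  625a + 125b + 25c + 5d + e = 554
Solving the system yields a = 1, b = 0, c = -2, d = -5, e = 4.
So f(s) = s⁴ - 2s² - 5s + 4.
Then f(4) = 208.

208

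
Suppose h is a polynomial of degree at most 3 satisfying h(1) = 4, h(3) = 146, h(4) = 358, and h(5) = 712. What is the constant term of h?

2

Write h(t) = at^3 + bt^2 + ct + d. Substituting each data point gives a linear system:
  a + b + c + d = 4
  27a + 9b + 3c + d = 146
  64a + 16b + 4c + d = 358
  125a + 25b + 5c + d = 712
Solving the system yields a = 6, b = -1, c = -3, d = 2.
So h(t) = 6t^3 - t^2 - 3t + 2.
The constant term is 2.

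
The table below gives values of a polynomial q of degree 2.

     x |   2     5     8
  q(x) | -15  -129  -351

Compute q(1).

-1

Forward differences of the values at x = 2, 5, 8:
  q  : -15  -129  -351
  Δ  : -114  -222
  Δ^2: -108
The second differences are constant, confirming degree 2.
Interpolating (Newton forward form) and evaluating at x = 1 gives q(1) = -1.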